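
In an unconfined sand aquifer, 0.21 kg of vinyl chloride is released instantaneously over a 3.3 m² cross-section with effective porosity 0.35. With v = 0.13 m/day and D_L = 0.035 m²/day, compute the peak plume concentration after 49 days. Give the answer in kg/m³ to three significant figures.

0.0392 kg/m³

The peak of an instantaneous 1D plume sits at x = vt; there the Gaussian factor is 1 and C_max = M/(n_e·A·√(4πDt)), where n_e·A is the pore area the mass is dissolved in.
√(4πDt) = √(4π × 0.035 × 49) = 4.642 m, so C_max = 0.21/(0.35 × 3.3 × 4.642) = 0.0392 kg/m³.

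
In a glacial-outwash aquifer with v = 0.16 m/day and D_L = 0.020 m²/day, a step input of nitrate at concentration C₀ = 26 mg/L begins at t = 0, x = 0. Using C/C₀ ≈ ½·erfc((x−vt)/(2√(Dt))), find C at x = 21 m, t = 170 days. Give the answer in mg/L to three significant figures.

25.8 mg/L

For a continuous step input, C/C₀ ≈ ½·erfc((x−vt)/(2√(Dt))).
vt = 0.16 × 170 = 27.2 m and 2√(Dt) = 2√(0.020 × 170) = 3.688 m.
Argument (x−vt)/(2√(Dt)) = (21 − 27.2)/3.688 = -1.681; ½·erfc(-1.681) = 0.9913.
C = 26 × 0.9913 = 25.8 mg/L.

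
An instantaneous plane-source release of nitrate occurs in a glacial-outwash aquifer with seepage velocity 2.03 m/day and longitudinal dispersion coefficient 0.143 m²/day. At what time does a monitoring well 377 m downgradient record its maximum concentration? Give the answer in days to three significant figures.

For the 1D instantaneous-source solution, setting ∂C/∂t = 0 at fixed x gives v²t² + 2Dt − x² = 0, so t = (√(D² + v²x²) − D)/v².
√(D² + v²x²) = √(0.143² + 2.03² × 377²) = 765.3; v² = 4.1209.
t = (765.3 − 0.143)/4.1209 = 186 days (vs. the pure-advection estimate x/v = 186 d).

186 days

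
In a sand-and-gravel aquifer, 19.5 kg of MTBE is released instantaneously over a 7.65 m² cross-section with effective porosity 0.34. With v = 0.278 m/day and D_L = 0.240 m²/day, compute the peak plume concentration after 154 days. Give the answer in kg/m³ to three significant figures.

0.348 kg/m³

The peak of an instantaneous 1D plume sits at x = vt; there the Gaussian factor is 1 and C_max = M/(n_e·A·√(4πDt)), where n_e·A is the pore area the mass is dissolved in.
√(4πDt) = √(4π × 0.240 × 154) = 21.55 m, so C_max = 19.5/(0.34 × 7.65 × 21.55) = 0.348 kg/m³.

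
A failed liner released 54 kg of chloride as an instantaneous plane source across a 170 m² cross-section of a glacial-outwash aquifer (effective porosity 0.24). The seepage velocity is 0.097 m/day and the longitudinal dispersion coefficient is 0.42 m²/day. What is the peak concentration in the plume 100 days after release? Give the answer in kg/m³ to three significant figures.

0.0576 kg/m³

The peak of an instantaneous 1D plume sits at x = vt; there the Gaussian factor is 1 and C_max = M/(n_e·A·√(4πDt)), where n_e·A is the pore area the mass is dissolved in.
√(4πDt) = √(4π × 0.42 × 100) = 22.97 m, so C_max = 54/(0.24 × 170 × 22.97) = 0.0576 kg/m³.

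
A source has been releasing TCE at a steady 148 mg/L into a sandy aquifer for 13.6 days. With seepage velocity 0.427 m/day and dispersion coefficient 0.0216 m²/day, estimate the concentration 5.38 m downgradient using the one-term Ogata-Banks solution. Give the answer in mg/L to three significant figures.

105 mg/L

For a continuous step input, C/C₀ ≈ ½·erfc((x−vt)/(2√(Dt))).
vt = 0.427 × 13.6 = 5.8072 m and 2√(Dt) = 2√(0.0216 × 13.6) = 1.084 m.
Argument (x−vt)/(2√(Dt)) = (5.38 − 5.8072)/1.084 = -0.3941; ½·erfc(-0.3941) = 0.7114.
C = 148 × 0.7114 = 105 mg/L.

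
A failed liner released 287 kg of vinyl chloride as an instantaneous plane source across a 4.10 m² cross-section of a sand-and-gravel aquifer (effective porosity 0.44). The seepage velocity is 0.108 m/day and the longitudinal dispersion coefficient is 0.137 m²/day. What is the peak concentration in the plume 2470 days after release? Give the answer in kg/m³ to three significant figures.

2.44 kg/m³

The peak of an instantaneous 1D plume sits at x = vt; there the Gaussian factor is 1 and C_max = M/(n_e·A·√(4πDt)), where n_e·A is the pore area the mass is dissolved in.
√(4πDt) = √(4π × 0.137 × 2470) = 65.21 m, so C_max = 287/(0.44 × 4.10 × 65.21) = 2.44 kg/m³.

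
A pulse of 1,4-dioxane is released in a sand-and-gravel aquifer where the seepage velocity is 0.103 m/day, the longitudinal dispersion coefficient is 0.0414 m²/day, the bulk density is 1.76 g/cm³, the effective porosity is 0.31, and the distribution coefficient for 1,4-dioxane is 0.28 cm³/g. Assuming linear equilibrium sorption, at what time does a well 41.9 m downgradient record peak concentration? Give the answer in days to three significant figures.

Retardation factor R = 1 + ρ_b·K_d/n = 1 + 1.76 × 0.28/0.31 = 2.590.
Sorption retards both mechanisms: v_R = v/R = 0.03977 m/day, D_R = D/R = 0.01598 m²/day.
Peak time from v_R²t² + 2D_R t − x² = 0: t = (√(D_R² + v_R²x²) − D_R)/v_R².
√(D_R² + v_R²x²) = √(0.01598² + 0.03977² × 41.9²) = 1.666; v_R² = 0.001582.
t = (1.666 − 0.01598)/0.001582 = 1040 days.

1040 days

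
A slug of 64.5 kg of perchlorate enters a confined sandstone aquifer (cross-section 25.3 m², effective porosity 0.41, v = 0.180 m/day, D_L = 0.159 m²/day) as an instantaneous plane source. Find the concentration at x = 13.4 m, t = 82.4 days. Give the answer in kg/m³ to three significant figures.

For an instantaneous plane source, C(x,t) = M/(n_e·A·√(4πDt)) · exp(−(x−vt)²/(4Dt)), with n_e·A the pore (flow) area.
Plume center vt = 0.180 × 82.4 = 14.832 m, so the well at 13.4 m is 1.432 m upgradient of the peak.
√(4πDt) = 12.83 m, giving peak height M/(n_e·A·√(4πDt)) = 64.5/(0.41 × 25.3 × 12.83) = 0.4847 kg/m³.
(x−vt)²/(4Dt) = (-1.432)²/(4 × 0.159 × 82.4) = 0.03913; exp(−0.03913) = 0.9616.
C = 0.4847 × 0.9616 = 0.466 kg/m³.

0.466 kg/m³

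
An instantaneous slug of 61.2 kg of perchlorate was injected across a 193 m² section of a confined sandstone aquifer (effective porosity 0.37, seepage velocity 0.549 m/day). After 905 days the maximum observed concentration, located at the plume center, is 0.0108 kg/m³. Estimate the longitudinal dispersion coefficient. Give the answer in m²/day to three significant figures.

0.554 m²/day

At the plume center C_max = M/(n_e·A·√(4πDt)), so D = M²/(4πt·(n_e·A·C_max)²).
n_e·A·C_max = 0.37 × 193 × 0.0108 = 0.7712 kg/m.
D = 61.2²/(4π × 905 × 0.7712²) = 0.554 m²/day.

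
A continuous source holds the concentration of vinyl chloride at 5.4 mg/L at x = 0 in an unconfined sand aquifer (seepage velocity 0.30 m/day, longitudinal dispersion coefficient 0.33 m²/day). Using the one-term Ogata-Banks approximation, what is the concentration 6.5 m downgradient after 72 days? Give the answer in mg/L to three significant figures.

For a continuous step input, C/C₀ ≈ ½·erfc((x−vt)/(2√(Dt))).
vt = 0.30 × 72 = 21.6 m and 2√(Dt) = 2√(0.33 × 72) = 9.749 m.
Argument (x−vt)/(2√(Dt)) = (6.5 − 21.6)/9.749 = -1.549; ½·erfc(-1.549) = 0.9858.
C = 5.4 × 0.9858 = 5.32 mg/L.

5.32 mg/L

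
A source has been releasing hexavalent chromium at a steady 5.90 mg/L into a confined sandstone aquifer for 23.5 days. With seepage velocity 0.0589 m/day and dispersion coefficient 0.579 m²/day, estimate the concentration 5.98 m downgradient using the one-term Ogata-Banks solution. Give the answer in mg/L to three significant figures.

1.12 mg/L

For a continuous step input, C/C₀ ≈ ½·erfc((x−vt)/(2√(Dt))).
vt = 0.0589 × 23.5 = 1.38415 m and 2√(Dt) = 2√(0.579 × 23.5) = 7.377 m.
Argument (x−vt)/(2√(Dt)) = (5.98 − 1.38415)/7.377 = 0.6230; ½·erfc(0.6230) = 0.1891.
C = 5.90 × 0.1891 = 1.12 mg/L.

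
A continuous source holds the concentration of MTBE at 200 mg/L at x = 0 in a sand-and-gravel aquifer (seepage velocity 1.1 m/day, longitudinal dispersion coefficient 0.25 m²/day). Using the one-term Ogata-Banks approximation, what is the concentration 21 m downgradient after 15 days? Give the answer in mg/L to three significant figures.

For a continuous step input, C/C₀ ≈ ½·erfc((x−vt)/(2√(Dt))).
vt = 1.1 × 15 = 16.5 m and 2√(Dt) = 2√(0.25 × 15) = 3.873 m.
Argument (x−vt)/(2√(Dt)) = (21 − 16.5)/3.873 = 1.162; ½·erfc(1.162) = 0.05016.
C = 200 × 0.05016 = 10.0 mg/L.

10.0 mg/L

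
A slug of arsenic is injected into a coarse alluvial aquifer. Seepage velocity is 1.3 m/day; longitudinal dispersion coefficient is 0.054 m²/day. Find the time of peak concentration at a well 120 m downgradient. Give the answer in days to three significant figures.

For the 1D instantaneous-source solution, setting ∂C/∂t = 0 at fixed x gives v²t² + 2Dt − x² = 0, so t = (√(D² + v²x²) − D)/v².
√(D² + v²x²) = √(0.054² + 1.3² × 120²) = 156.0; v² = 1.69.
t = (156.0 − 0.054)/1.69 = 92.3 days (vs. the pure-advection estimate x/v = 92.3 d).

92.3 days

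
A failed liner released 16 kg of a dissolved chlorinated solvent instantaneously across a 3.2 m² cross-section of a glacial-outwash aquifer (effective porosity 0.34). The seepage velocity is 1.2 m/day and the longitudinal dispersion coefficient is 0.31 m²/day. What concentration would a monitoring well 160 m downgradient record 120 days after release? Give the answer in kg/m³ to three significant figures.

0.122 kg/m³

For an instantaneous plane source, C(x,t) = M/(n_e·A·√(4πDt)) · exp(−(x−vt)²/(4Dt)), with n_e·A the pore (flow) area.
Plume center vt = 1.2 × 120 = 144 m, so the well at 160 m is 16 m downgradient of the peak.
√(4πDt) = 21.62 m, giving peak height M/(n_e·A·√(4πDt)) = 16/(0.34 × 3.2 × 21.62) = 0.6802 kg/m³.
(x−vt)²/(4Dt) = (16)²/(4 × 0.31 × 120) = 1.720; exp(−1.720) = 0.1791.
C = 0.6802 × 0.1791 = 0.122 kg/m³.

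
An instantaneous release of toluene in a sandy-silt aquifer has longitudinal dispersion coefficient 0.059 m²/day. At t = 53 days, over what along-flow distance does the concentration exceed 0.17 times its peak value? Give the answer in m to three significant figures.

The plume is Gaussian with σ = √(2Dt) = √(2 × 0.059 × 53) = 2.501 m.
C/C_peak = exp(−Δx²/(2σ²)) = 0.17 ⇒ Δx = σ·√(−2 ln 0.17) = 2.501 × 1.883 = 4.709 m.
Width = 2Δx = 9.42 m.

9.42 m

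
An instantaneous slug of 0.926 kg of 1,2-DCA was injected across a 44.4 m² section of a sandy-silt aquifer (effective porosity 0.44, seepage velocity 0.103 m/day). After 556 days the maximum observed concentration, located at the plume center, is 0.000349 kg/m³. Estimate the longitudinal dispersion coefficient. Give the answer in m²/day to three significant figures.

At the plume center C_max = M/(n_e·A·√(4πDt)), so D = M²/(4πt·(n_e·A·C_max)²).
n_e·A·C_max = 0.44 × 44.4 × 0.000349 = 0.006818 kg/m.
D = 0.926²/(4π × 556 × 0.006818²) = 2.64 m²/day.

2.64 m²/day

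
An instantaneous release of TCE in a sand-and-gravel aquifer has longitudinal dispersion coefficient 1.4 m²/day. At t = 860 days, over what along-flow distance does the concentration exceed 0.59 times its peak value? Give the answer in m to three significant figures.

101 m

The plume is Gaussian with σ = √(2Dt) = √(2 × 1.4 × 860) = 49.07 m.
C/C_peak = exp(−Δx²/(2σ²)) = 0.59 ⇒ Δx = σ·√(−2 ln 0.59) = 49.07 × 1.027 = 50.39 m.
Width = 2Δx = 101 m.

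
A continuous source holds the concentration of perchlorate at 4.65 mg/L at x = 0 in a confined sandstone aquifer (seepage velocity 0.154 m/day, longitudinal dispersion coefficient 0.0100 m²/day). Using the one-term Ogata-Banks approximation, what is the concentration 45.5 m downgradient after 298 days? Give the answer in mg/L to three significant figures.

For a continuous step input, C/C₀ ≈ ½·erfc((x−vt)/(2√(Dt))).
vt = 0.154 × 298 = 45.892 m and 2√(Dt) = 2√(0.0100 × 298) = 3.453 m.
Argument (x−vt)/(2√(Dt)) = (45.5 − 45.892)/3.453 = -0.1135; ½·erfc(-0.1135) = 0.5638.
C = 4.65 × 0.5638 = 2.62 mg/L.

2.62 mg/L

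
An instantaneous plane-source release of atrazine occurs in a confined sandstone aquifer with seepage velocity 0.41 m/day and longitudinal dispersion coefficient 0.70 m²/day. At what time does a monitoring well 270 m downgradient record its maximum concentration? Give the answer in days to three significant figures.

For the 1D instantaneous-source solution, setting ∂C/∂t = 0 at fixed x gives v²t² + 2Dt − x² = 0, so t = (√(D² + v²x²) − D)/v².
√(D² + v²x²) = √(0.70² + 0.41² × 270²) = 110.7; v² = 0.1681.
t = (110.7 − 0.70)/0.1681 = 654 days (vs. the pure-advection estimate x/v = 659 d).

654 days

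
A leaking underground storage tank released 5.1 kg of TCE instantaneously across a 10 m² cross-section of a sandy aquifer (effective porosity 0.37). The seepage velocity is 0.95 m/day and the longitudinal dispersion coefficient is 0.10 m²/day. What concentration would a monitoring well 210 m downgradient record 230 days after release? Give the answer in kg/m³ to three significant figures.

For an instantaneous plane source, C(x,t) = M/(n_e·A·√(4πDt)) · exp(−(x−vt)²/(4Dt)), with n_e·A the pore (flow) area.
Plume center vt = 0.95 × 230 = 218.5 m, so the well at 210 m is 8.5 m upgradient of the peak.
√(4πDt) = 17.00 m, giving peak height M/(n_e·A·√(4πDt)) = 5.1/(0.37 × 10 × 17.00) = 0.08108 kg/m³.
(x−vt)²/(4Dt) = (-8.5)²/(4 × 0.10 × 230) = 0.7853; exp(−0.7853) = 0.4560.
C = 0.08108 × 0.4560 = 0.0370 kg/m³.

0.0370 kg/m³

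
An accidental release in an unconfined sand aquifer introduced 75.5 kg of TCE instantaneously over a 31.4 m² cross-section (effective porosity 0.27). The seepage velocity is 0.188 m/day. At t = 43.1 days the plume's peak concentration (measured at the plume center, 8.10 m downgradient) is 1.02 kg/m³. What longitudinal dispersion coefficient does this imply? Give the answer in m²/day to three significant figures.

0.141 m²/day

At the plume center C_max = M/(n_e·A·√(4πDt)), so D = M²/(4πt·(n_e·A·C_max)²).
n_e·A·C_max = 0.27 × 31.4 × 1.02 = 8.648 kg/m.
D = 75.5²/(4π × 43.1 × 8.648²) = 0.141 m²/day.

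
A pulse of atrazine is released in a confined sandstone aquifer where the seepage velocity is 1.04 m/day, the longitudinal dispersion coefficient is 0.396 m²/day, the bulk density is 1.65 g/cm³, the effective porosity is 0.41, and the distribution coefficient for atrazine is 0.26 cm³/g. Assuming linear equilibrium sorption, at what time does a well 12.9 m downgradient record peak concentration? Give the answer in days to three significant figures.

Retardation factor R = 1 + ρ_b·K_d/n = 1 + 1.65 × 0.26/0.41 = 2.046.
Sorption retards both mechanisms: v_R = v/R = 0.5083 m/day, D_R = D/R = 0.1935 m²/day.
Peak time from v_R²t² + 2D_R t − x² = 0: t = (√(D_R² + v_R²x²) − D_R)/v_R².
√(D_R² + v_R²x²) = √(0.1935² + 0.5083² × 12.9²) = 6.560; v_R² = 0.2584.
t = (6.560 − 0.1935)/0.2584 = 24.6 days.

24.6 days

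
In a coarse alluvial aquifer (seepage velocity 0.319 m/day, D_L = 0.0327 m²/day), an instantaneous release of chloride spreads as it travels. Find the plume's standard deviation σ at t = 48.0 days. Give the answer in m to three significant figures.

Dispersive spreading gives a Gaussian with σ² = 2Dt; advection only shifts the center.
σ = √(2 × 0.0327 × 48.0) = 1.77 m.

1.77 m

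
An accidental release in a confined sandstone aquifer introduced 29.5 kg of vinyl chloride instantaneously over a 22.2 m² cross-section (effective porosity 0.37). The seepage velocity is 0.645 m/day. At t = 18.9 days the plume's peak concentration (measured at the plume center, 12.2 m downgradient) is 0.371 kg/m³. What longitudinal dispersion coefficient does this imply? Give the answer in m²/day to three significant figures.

0.395 m²/day

At the plume center C_max = M/(n_e·A·√(4πDt)), so D = M²/(4πt·(n_e·A·C_max)²).
n_e·A·C_max = 0.37 × 22.2 × 0.371 = 3.047 kg/m.
D = 29.5²/(4π × 18.9 × 3.047²) = 0.395 m²/day.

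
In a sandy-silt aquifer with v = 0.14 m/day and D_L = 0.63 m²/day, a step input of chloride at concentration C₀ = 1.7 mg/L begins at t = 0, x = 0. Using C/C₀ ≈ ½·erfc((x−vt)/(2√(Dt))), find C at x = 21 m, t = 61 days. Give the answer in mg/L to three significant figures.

For a continuous step input, C/C₀ ≈ ½·erfc((x−vt)/(2√(Dt))).
vt = 0.14 × 61 = 8.54 m and 2√(Dt) = 2√(0.63 × 61) = 12.40 m.
Argument (x−vt)/(2√(Dt)) = (21 − 8.54)/12.40 = 1.005; ½·erfc(1.005) = 0.07762.
C = 1.7 × 0.07762 = 0.132 mg/L.

0.132 mg/L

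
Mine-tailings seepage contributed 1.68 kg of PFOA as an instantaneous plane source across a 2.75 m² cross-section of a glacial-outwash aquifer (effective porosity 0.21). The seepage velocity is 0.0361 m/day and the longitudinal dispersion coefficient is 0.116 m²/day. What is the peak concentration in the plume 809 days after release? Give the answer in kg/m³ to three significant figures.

The peak of an instantaneous 1D plume sits at x = vt; there the Gaussian factor is 1 and C_max = M/(n_e·A·√(4πDt)), where n_e·A is the pore area the mass is dissolved in.
√(4πDt) = √(4π × 0.116 × 809) = 34.34 m, so C_max = 1.68/(0.21 × 2.75 × 34.34) = 0.0847 kg/m³.

0.0847 kg/m³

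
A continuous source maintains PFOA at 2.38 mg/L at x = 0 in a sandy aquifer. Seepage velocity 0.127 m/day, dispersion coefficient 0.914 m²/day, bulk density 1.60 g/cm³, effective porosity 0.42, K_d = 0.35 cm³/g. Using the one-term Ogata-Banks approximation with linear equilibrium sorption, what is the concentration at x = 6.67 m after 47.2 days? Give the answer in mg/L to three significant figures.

0.595 mg/L

Retardation factor R = 1 + ρ_b·K_d/n = 1 + 1.60 × 0.35/0.42 = 2.333.
Sorption retards both mechanisms: v_R = v/R = 0.05444 m/day, D_R = D/R = 0.3918 m²/day.
v_R·t = 0.05444 × 47.2 = 2.569568 m; 2√(D_R t) = 8.601 m; argument = (6.67 − 2.569568)/8.601 = 0.4767.
C = C₀ × ½·erfc(0.4767) = 2.38 × 0.2501 = 0.595 mg/L.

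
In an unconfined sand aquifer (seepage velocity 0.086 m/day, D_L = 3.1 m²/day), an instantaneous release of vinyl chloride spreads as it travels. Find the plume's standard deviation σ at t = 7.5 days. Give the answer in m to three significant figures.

Dispersive spreading gives a Gaussian with σ² = 2Dt; advection only shifts the center.
σ = √(2 × 3.1 × 7.5) = 6.82 m.

6.82 m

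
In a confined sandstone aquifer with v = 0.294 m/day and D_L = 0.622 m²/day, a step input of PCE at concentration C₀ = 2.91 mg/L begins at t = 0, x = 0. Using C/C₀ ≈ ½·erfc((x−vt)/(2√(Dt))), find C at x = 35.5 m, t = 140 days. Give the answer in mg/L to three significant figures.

For a continuous step input, C/C₀ ≈ ½·erfc((x−vt)/(2√(Dt))).
vt = 0.294 × 140 = 41.16 m and 2√(Dt) = 2√(0.622 × 140) = 18.66 m.
Argument (x−vt)/(2√(Dt)) = (35.5 − 41.16)/18.66 = -0.3033; ½·erfc(-0.3033) = 0.6660.
C = 2.91 × 0.6660 = 1.94 mg/L.

1.94 mg/L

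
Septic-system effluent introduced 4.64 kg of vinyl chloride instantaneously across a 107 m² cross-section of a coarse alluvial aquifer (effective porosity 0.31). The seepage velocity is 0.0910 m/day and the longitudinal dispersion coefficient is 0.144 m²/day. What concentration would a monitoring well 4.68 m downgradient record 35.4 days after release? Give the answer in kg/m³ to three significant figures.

0.0157 kg/m³

For an instantaneous plane source, C(x,t) = M/(n_e·A·√(4πDt)) · exp(−(x−vt)²/(4Dt)), with n_e·A the pore (flow) area.
Plume center vt = 0.0910 × 35.4 = 3.2214 m, so the well at 4.68 m is 1.4586 m downgradient of the peak.
√(4πDt) = 8.004 m, giving peak height M/(n_e·A·√(4πDt)) = 4.64/(0.31 × 107 × 8.004) = 0.01748 kg/m³.
(x−vt)²/(4Dt) = (1.4586)²/(4 × 0.144 × 35.4) = 0.1043; exp(−0.1043) = 0.9010.
C = 0.01748 × 0.9010 = 0.0157 kg/m³.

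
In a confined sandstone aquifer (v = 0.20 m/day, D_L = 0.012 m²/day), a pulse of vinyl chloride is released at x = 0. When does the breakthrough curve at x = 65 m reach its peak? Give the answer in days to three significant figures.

325 days

For the 1D instantaneous-source solution, setting ∂C/∂t = 0 at fixed x gives v²t² + 2Dt − x² = 0, so t = (√(D² + v²x²) − D)/v².
√(D² + v²x²) = √(0.012² + 0.20² × 65²) = 13.00; v² = 0.04.
t = (13.00 − 0.012)/0.04 = 325 days (vs. the pure-advection estimate x/v = 325 d).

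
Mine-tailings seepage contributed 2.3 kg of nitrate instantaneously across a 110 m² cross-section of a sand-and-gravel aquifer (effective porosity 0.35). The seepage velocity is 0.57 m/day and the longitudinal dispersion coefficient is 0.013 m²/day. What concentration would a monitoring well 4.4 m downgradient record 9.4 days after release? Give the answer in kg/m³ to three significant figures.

For an instantaneous plane source, C(x,t) = M/(n_e·A·√(4πDt)) · exp(−(x−vt)²/(4Dt)), with n_e·A the pore (flow) area.
Plume center vt = 0.57 × 9.4 = 5.358 m, so the well at 4.4 m is 0.958 m upgradient of the peak.
√(4πDt) = 1.239 m, giving peak height M/(n_e·A·√(4πDt)) = 2.3/(0.35 × 110 × 1.239) = 0.04822 kg/m³.
(x−vt)²/(4Dt) = (-0.958)²/(4 × 0.013 × 9.4) = 1.878; exp(−1.878) = 0.1529.
C = 0.04822 × 0.1529 = 0.00737 kg/m³.

0.00737 kg/m³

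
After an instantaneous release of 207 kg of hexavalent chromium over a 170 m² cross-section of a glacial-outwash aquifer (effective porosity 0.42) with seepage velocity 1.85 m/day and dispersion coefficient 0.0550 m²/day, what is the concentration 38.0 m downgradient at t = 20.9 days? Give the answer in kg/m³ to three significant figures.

0.693 kg/m³

For an instantaneous plane source, C(x,t) = M/(n_e·A·√(4πDt)) · exp(−(x−vt)²/(4Dt)), with n_e·A the pore (flow) area.
Plume center vt = 1.85 × 20.9 = 38.665 m, so the well at 38.0 m is 0.665 m upgradient of the peak.
√(4πDt) = 3.801 m, giving peak height M/(n_e·A·√(4πDt)) = 207/(0.42 × 170 × 3.801) = 0.7627 kg/m³.
(x−vt)²/(4Dt) = (-0.665)²/(4 × 0.0550 × 20.9) = 0.09618; exp(−0.09618) = 0.9083.
C = 0.7627 × 0.9083 = 0.693 kg/m³.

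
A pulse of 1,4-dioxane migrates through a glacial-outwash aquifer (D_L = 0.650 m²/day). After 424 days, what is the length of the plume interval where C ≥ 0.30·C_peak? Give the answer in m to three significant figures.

72.9 m

The plume is Gaussian with σ = √(2Dt) = √(2 × 0.650 × 424) = 23.48 m.
C/C_peak = exp(−Δx²/(2σ²)) = 0.30 ⇒ Δx = σ·√(−2 ln 0.30) = 23.48 × 1.552 = 36.44 m.
Width = 2Δx = 72.9 m.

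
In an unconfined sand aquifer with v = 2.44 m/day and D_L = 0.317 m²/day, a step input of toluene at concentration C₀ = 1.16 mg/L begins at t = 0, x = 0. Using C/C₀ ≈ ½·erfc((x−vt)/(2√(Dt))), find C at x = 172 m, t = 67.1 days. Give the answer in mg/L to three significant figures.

For a continuous step input, C/C₀ ≈ ½·erfc((x−vt)/(2√(Dt))).
vt = 2.44 × 67.1 = 163.724 m and 2√(Dt) = 2√(0.317 × 67.1) = 9.224 m.
Argument (x−vt)/(2√(Dt)) = (172 − 163.724)/9.224 = 0.8972; ½·erfc(0.8972) = 0.1023.
C = 1.16 × 0.1023 = 0.119 mg/L.

0.119 mg/L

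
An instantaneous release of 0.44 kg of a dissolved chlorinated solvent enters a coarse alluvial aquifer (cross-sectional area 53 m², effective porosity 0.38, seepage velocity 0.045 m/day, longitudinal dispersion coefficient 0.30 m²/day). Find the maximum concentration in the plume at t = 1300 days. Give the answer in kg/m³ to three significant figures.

0.000312 kg/m³

The peak of an instantaneous 1D plume sits at x = vt; there the Gaussian factor is 1 and C_max = M/(n_e·A·√(4πDt)), where n_e·A is the pore area the mass is dissolved in.
√(4πDt) = √(4π × 0.30 × 1300) = 70.01 m, so C_max = 0.44/(0.38 × 53 × 70.01) = 0.000312 kg/m³.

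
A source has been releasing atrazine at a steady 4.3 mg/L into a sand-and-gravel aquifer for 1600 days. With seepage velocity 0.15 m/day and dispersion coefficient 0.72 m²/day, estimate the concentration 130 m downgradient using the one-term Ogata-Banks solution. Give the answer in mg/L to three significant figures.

4.25 mg/L

For a continuous step input, C/C₀ ≈ ½·erfc((x−vt)/(2√(Dt))).
vt = 0.15 × 1600 = 240 m and 2√(Dt) = 2√(0.72 × 1600) = 67.88 m.
Argument (x−vt)/(2√(Dt)) = (130 − 240)/67.88 = -1.621; ½·erfc(-1.621) = 0.9891.
C = 4.3 × 0.9891 = 4.25 mg/L.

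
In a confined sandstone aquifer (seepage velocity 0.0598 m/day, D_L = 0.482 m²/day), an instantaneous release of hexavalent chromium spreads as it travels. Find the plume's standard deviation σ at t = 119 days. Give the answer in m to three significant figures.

10.7 m

Dispersive spreading gives a Gaussian with σ² = 2Dt; advection only shifts the center.
σ = √(2 × 0.482 × 119) = 10.7 m.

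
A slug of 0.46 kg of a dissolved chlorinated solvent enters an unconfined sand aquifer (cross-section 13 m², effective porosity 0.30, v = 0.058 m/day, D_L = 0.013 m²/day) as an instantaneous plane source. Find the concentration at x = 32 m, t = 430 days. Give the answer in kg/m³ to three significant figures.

For an instantaneous plane source, C(x,t) = M/(n_e·A·√(4πDt)) · exp(−(x−vt)²/(4Dt)), with n_e·A the pore (flow) area.
Plume center vt = 0.058 × 430 = 24.94 m, so the well at 32 m is 7.06 m downgradient of the peak.
√(4πDt) = 8.381 m, giving peak height M/(n_e·A·√(4πDt)) = 0.46/(0.30 × 13 × 8.381) = 0.01407 kg/m³.
(x−vt)²/(4Dt) = (7.06)²/(4 × 0.013 × 430) = 2.229; exp(−2.229) = 0.1076.
C = 0.01407 × 0.1076 = 0.00151 kg/m³.

0.00151 kg/m³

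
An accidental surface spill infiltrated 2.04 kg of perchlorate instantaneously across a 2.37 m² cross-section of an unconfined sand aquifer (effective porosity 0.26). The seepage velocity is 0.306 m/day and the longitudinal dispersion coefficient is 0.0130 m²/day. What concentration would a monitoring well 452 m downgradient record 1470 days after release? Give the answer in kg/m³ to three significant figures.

For an instantaneous plane source, C(x,t) = M/(n_e·A·√(4πDt)) · exp(−(x−vt)²/(4Dt)), with n_e·A the pore (flow) area.
Plume center vt = 0.306 × 1470 = 449.82 m, so the well at 452 m is 2.18 m downgradient of the peak.
√(4πDt) = 15.50 m, giving peak height M/(n_e·A·√(4πDt)) = 2.04/(0.26 × 2.37 × 15.50) = 0.2136 kg/m³.
(x−vt)²/(4Dt) = (2.18)²/(4 × 0.0130 × 1470) = 0.06217; exp(−0.06217) = 0.9397.
C = 0.2136 × 0.9397 = 0.201 kg/m³.

0.201 kg/m³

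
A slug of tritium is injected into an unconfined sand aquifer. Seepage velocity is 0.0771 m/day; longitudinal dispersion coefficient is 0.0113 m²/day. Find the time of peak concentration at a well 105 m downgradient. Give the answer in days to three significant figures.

1360 days

For the 1D instantaneous-source solution, setting ∂C/∂t = 0 at fixed x gives v²t² + 2Dt − x² = 0, so t = (√(D² + v²x²) − D)/v².
√(D² + v²x²) = √(0.0113² + 0.0771² × 105²) = 8.096; v² = 0.00594441.
t = (8.096 − 0.0113)/0.00594441 = 1360 days (vs. the pure-advection estimate x/v = 1360 d).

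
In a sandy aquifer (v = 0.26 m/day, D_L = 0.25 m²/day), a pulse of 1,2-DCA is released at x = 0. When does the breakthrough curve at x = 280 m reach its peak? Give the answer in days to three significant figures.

For the 1D instantaneous-source solution, setting ∂C/∂t = 0 at fixed x gives v²t² + 2Dt − x² = 0, so t = (√(D² + v²x²) − D)/v².
√(D² + v²x²) = √(0.25² + 0.26² × 280²) = 72.80; v² = 0.0676.
t = (72.80 − 0.25)/0.0676 = 1070 days (vs. the pure-advection estimate x/v = 1080 d).

1070 days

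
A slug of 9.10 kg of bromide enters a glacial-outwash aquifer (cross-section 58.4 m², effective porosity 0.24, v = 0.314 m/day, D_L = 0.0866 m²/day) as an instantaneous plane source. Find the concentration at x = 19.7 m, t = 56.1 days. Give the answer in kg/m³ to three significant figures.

For an instantaneous plane source, C(x,t) = M/(n_e·A·√(4πDt)) · exp(−(x−vt)²/(4Dt)), with n_e·A the pore (flow) area.
Plume center vt = 0.314 × 56.1 = 17.6154 m, so the well at 19.7 m is 2.0846 m downgradient of the peak.
√(4πDt) = 7.813 m, giving peak height M/(n_e·A·√(4πDt)) = 9.10/(0.24 × 58.4 × 7.813) = 0.08310 kg/m³.
(x−vt)²/(4Dt) = (2.0846)²/(4 × 0.0866 × 56.1) = 0.2236; exp(−0.2236) = 0.7996.
C = 0.08310 × 0.7996 = 0.0664 kg/m³.

0.0664 kg/m³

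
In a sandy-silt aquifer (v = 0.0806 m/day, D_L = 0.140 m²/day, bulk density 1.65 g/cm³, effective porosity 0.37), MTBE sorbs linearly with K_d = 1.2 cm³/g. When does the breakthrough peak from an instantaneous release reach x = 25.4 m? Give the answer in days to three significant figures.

Retardation factor R = 1 + ρ_b·K_d/n = 1 + 1.65 × 1.2/0.37 = 6.351.
Sorption retards both mechanisms: v_R = v/R = 0.01269 m/day, D_R = D/R = 0.02204 m²/day.
Peak time from v_R²t² + 2D_R t − x² = 0: t = (√(D_R² + v_R²x²) − D_R)/v_R².
√(D_R² + v_R²x²) = √(0.02204² + 0.01269² × 25.4²) = 0.3231; v_R² = 0.0001610.
t = (0.3231 − 0.02204)/0.0001610 = 1870 days.

1870 days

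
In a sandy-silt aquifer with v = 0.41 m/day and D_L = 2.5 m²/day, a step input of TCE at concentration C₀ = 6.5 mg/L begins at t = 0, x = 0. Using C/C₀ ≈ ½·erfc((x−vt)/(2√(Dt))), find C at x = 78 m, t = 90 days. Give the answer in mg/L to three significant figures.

For a continuous step input, C/C₀ ≈ ½·erfc((x−vt)/(2√(Dt))).
vt = 0.41 × 90 = 36.9 m and 2√(Dt) = 2√(2.5 × 90) = 30.00 m.
Argument (x−vt)/(2√(Dt)) = (78 − 36.9)/30.00 = 1.370; ½·erfc(1.370) = 0.02634.
C = 6.5 × 0.02634 = 0.171 mg/L.

0.171 mg/L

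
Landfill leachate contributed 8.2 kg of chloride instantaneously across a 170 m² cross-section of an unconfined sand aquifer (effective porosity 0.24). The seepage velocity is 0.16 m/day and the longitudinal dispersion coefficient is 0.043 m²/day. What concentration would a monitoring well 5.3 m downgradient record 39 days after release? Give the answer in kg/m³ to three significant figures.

For an instantaneous plane source, C(x,t) = M/(n_e·A·√(4πDt)) · exp(−(x−vt)²/(4Dt)), with n_e·A the pore (flow) area.
Plume center vt = 0.16 × 39 = 6.24 m, so the well at 5.3 m is 0.94 m upgradient of the peak.
√(4πDt) = 4.591 m, giving peak height M/(n_e·A·√(4πDt)) = 8.2/(0.24 × 170 × 4.591) = 0.04378 kg/m³.
(x−vt)²/(4Dt) = (-0.94)²/(4 × 0.043 × 39) = 0.1317; exp(−0.1317) = 0.8766.
C = 0.04378 × 0.8766 = 0.0384 kg/m³.

0.0384 kg/m³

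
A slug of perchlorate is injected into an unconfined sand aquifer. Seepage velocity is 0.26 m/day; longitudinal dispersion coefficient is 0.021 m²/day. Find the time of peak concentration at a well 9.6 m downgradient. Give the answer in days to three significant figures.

For the 1D instantaneous-source solution, setting ∂C/∂t = 0 at fixed x gives v²t² + 2Dt − x² = 0, so t = (√(D² + v²x²) − D)/v².
√(D² + v²x²) = √(0.021² + 0.26² × 9.6²) = 2.496; v² = 0.0676.
t = (2.496 − 0.021)/0.0676 = 36.6 days (vs. the pure-advection estimate x/v = 36.9 d).

36.6 days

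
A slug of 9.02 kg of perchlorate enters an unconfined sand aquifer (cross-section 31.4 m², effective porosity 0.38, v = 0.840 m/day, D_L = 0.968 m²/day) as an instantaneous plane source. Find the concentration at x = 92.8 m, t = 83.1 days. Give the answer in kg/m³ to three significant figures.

For an instantaneous plane source, C(x,t) = M/(n_e·A·√(4πDt)) · exp(−(x−vt)²/(4Dt)), with n_e·A the pore (flow) area.
Plume center vt = 0.840 × 83.1 = 69.804 m, so the well at 92.8 m is 22.996 m downgradient of the peak.
√(4πDt) = 31.79 m, giving peak height M/(n_e·A·√(4πDt)) = 9.02/(0.38 × 31.4 × 31.79) = 0.02378 kg/m³.
(x−vt)²/(4Dt) = (22.996)²/(4 × 0.968 × 83.1) = 1.643; exp(−1.643) = 0.1934.
C = 0.02378 × 0.1934 = 0.00460 kg/m³.

0.00460 kg/m³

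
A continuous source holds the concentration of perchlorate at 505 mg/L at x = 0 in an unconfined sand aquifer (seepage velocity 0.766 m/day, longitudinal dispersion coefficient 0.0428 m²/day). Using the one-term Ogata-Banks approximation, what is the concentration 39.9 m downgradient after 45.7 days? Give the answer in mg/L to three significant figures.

3.37 mg/L

For a continuous step input, C/C₀ ≈ ½·erfc((x−vt)/(2√(Dt))).
vt = 0.766 × 45.7 = 35.0062 m and 2√(Dt) = 2√(0.0428 × 45.7) = 2.797 m.
Argument (x−vt)/(2√(Dt)) = (39.9 − 35.0062)/2.797 = 1.750; ½·erfc(1.750) = 0.006664.
C = 505 × 0.006664 = 3.37 mg/L.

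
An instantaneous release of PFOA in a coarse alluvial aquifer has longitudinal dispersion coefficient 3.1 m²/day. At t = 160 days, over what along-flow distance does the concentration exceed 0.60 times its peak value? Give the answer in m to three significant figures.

63.7 m

The plume is Gaussian with σ = √(2Dt) = √(2 × 3.1 × 160) = 31.50 m.
C/C_peak = exp(−Δx²/(2σ²)) = 0.60 ⇒ Δx = σ·√(−2 ln 0.60) = 31.50 × 1.011 = 31.85 m.
Width = 2Δx = 63.7 m.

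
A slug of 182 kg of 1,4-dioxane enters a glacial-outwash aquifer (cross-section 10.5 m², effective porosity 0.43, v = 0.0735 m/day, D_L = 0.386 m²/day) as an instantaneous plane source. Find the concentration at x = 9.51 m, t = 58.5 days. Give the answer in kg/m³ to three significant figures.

For an instantaneous plane source, C(x,t) = M/(n_e·A·√(4πDt)) · exp(−(x−vt)²/(4Dt)), with n_e·A the pore (flow) area.
Plume center vt = 0.0735 × 58.5 = 4.29975 m, so the well at 9.51 m is 5.21025 m downgradient of the peak.
√(4πDt) = 16.85 m, giving peak height M/(n_e·A·√(4πDt)) = 182/(0.43 × 10.5 × 16.85) = 2.392 kg/m³.
(x−vt)²/(4Dt) = (5.21025)²/(4 × 0.386 × 58.5) = 0.3005; exp(−0.3005) = 0.7404.
C = 2.392 × 0.7404 = 1.77 kg/m³.

1.77 kg/m³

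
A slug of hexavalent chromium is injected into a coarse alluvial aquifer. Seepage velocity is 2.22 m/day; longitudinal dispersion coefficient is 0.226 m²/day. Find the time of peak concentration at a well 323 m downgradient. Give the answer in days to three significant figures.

145 days

For the 1D instantaneous-source solution, setting ∂C/∂t = 0 at fixed x gives v²t² + 2Dt − x² = 0, so t = (√(D² + v²x²) − D)/v².
√(D² + v²x²) = √(0.226² + 2.22² × 323²) = 717.1; v² = 4.9284.
t = (717.1 − 0.226)/4.9284 = 145 days (vs. the pure-advection estimate x/v = 145 d).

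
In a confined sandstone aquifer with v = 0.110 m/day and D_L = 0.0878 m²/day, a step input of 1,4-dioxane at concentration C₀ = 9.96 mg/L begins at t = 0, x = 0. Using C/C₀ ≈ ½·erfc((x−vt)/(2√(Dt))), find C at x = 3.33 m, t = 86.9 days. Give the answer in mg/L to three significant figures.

9.41 mg/L

For a continuous step input, C/C₀ ≈ ½·erfc((x−vt)/(2√(Dt))).
vt = 0.110 × 86.9 = 9.559 m and 2√(Dt) = 2√(0.0878 × 86.9) = 5.524 m.
Argument (x−vt)/(2√(Dt)) = (3.33 − 9.559)/5.524 = -1.128; ½·erfc(-1.128) = 0.9447.
C = 9.96 × 0.9447 = 9.41 mg/L.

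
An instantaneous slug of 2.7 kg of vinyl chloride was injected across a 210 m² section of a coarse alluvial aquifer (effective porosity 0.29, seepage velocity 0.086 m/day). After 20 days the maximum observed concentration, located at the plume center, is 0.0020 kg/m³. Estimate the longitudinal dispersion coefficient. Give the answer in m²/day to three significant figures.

1.96 m²/day

At the plume center C_max = M/(n_e·A·√(4πDt)), so D = M²/(4πt·(n_e·A·C_max)²).
n_e·A·C_max = 0.29 × 210 × 0.0020 = 0.1218 kg/m.
D = 2.7²/(4π × 20 × 0.1218²) = 1.96 m²/day.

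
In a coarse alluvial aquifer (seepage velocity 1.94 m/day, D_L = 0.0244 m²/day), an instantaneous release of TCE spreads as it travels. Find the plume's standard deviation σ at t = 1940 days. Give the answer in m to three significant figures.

9.73 m

Dispersive spreading gives a Gaussian with σ² = 2Dt; advection only shifts the center.
σ = √(2 × 0.0244 × 1940) = 9.73 m.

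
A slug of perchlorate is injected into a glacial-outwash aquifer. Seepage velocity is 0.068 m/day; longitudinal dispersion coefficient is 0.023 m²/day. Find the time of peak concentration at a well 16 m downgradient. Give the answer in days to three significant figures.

230 days

For the 1D instantaneous-source solution, setting ∂C/∂t = 0 at fixed x gives v²t² + 2Dt − x² = 0, so t = (√(D² + v²x²) − D)/v².
√(D² + v²x²) = √(0.023² + 0.068² × 16²) = 1.088; v² = 0.004624.
t = (1.088 − 0.023)/0.004624 = 230 days (vs. the pure-advection estimate x/v = 235 d).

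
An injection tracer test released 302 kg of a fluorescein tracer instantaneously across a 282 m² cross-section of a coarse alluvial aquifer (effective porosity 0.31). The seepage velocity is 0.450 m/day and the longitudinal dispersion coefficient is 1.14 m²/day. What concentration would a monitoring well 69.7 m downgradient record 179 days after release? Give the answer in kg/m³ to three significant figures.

For an instantaneous plane source, C(x,t) = M/(n_e·A·√(4πDt)) · exp(−(x−vt)²/(4Dt)), with n_e·A the pore (flow) area.
Plume center vt = 0.450 × 179 = 80.55 m, so the well at 69.7 m is 10.85 m upgradient of the peak.
√(4πDt) = 50.64 m, giving peak height M/(n_e·A·√(4πDt)) = 302/(0.31 × 282 × 50.64) = 0.06822 kg/m³.
(x−vt)²/(4Dt) = (-10.85)²/(4 × 1.14 × 179) = 0.1442; exp(−0.1442) = 0.8657.
C = 0.06822 × 0.8657 = 0.0591 kg/m³.

0.0591 kg/m³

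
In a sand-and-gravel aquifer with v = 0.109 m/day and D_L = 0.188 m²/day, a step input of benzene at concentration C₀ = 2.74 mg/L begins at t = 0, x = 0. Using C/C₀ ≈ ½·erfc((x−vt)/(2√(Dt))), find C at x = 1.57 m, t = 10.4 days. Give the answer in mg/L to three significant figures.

For a continuous step input, C/C₀ ≈ ½·erfc((x−vt)/(2√(Dt))).
vt = 0.109 × 10.4 = 1.1336 m and 2√(Dt) = 2√(0.188 × 10.4) = 2.797 m.
Argument (x−vt)/(2√(Dt)) = (1.57 − 1.1336)/2.797 = 0.1560; ½·erfc(0.1560) = 0.4127.
C = 2.74 × 0.4127 = 1.13 mg/L.

1.13 mg/L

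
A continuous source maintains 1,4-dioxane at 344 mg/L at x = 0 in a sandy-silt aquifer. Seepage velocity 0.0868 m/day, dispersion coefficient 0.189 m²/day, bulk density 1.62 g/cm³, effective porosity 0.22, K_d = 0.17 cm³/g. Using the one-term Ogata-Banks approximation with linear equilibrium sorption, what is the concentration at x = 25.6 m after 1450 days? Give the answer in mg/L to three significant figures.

335 mg/L

Retardation factor R = 1 + ρ_b·K_d/n = 1 + 1.62 × 0.17/0.22 = 2.252.
Sorption retards both mechanisms: v_R = v/R = 0.03854 m/day, D_R = D/R = 0.08393 m²/day.
v_R·t = 0.03854 × 1450 = 55.883 m; 2√(D_R t) = 22.06 m; argument = (25.6 − 55.883)/22.06 = -1.373.
C = C₀ × ½·erfc(-1.373) = 344 × 0.9739 = 335 mg/L.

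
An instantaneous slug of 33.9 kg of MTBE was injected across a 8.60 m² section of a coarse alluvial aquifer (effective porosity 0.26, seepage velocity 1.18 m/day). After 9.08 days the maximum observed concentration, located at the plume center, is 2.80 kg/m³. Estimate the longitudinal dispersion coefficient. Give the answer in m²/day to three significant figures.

At the plume center C_max = M/(n_e·A·√(4πDt)), so D = M²/(4πt·(n_e·A·C_max)²).
n_e·A·C_max = 0.26 × 8.60 × 2.80 = 6.261 kg/m.
D = 33.9²/(4π × 9.08 × 6.261²) = 0.257 m²/day.

0.257 m²/day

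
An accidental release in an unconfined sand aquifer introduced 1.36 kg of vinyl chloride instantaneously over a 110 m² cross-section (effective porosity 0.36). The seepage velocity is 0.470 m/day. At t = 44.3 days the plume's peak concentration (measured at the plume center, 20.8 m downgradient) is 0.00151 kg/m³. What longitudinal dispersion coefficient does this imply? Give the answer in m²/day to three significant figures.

0.929 m²/day

At the plume center C_max = M/(n_e·A·√(4πDt)), so D = M²/(4πt·(n_e·A·C_max)²).
n_e·A·C_max = 0.36 × 110 × 0.00151 = 0.05980 kg/m.
D = 1.36²/(4π × 44.3 × 0.05980²) = 0.929 m²/day.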